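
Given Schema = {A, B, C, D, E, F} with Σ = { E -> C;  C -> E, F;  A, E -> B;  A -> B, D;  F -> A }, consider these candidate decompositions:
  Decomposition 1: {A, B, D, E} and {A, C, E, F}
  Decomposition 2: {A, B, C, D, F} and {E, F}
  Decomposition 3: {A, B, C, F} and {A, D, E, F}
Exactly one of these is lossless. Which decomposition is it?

Decomposition 1

Decomposition 1: common = {A, E}, closure = {A, B, C, D, E, F} → lossless.
Decomposition 2: common = {F}, closure = {A, B, D, F} → lossy.
Decomposition 3: common = {A, F}, closure = {A, B, D, F} → lossy.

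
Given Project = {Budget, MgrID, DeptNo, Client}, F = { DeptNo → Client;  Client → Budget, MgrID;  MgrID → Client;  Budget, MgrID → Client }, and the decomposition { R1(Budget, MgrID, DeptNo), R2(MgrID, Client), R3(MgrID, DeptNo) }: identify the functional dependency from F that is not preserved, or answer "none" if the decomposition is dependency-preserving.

none

DeptNo → Client: restricted closure across fragments reaches Client.
Client → Budget, MgrID: restricted closure across fragments reaches Budget, MgrID.
MgrID → Client lies within R2.
Budget, MgrID → Client: restricted closure across fragments reaches Client.
Every dependency is enforceable on the fragments, so the decomposition is dependency-preserving.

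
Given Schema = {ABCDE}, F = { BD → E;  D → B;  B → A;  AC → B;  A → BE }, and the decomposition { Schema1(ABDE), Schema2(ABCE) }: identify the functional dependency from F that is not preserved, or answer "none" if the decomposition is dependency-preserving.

BD → E lies within Schema1.
D → B lies within Schema1.
B → A lies within Schema1.
AC → B lies within Schema2.
A → BE lies within Schema1.
Every dependency is enforceable on the fragments, so the decomposition is dependency-preserving.

none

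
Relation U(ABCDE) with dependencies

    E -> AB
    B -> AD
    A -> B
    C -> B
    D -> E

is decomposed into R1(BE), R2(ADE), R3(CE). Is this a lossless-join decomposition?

Yes

Chase test. Columns are ABCDE; row i has aⱼ where attribute j ∈ Ri, else bᵢⱼ.
Initial tableau (one row per fragment):
  row 1: b11 a2 b13 b14 a5
  row 2: a1 b22 b23 a4 a5
  row 3: b31 b32 a3 b34 a5
Rows 1 and 2 agree on E; apply E→AB and equate their AB entries.
Rows 1 and 3 agree on E; apply E→AB and equate their AB entries.
Rows 1 and 2 agree on B; apply B→AD and equate their AD entries.
Rows 1 and 3 agree on B; apply B→AD and equate their AD entries.
Row 3 is now all distinguished symbols — the join is lossless.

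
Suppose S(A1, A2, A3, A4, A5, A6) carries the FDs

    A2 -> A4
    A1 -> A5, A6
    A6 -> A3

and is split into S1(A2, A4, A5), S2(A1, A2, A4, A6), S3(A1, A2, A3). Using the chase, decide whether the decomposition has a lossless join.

No

Chase test. Columns are A1, A2, A3, A4, A5, A6; row i has aⱼ where attribute j ∈ Si, else bᵢⱼ.
Initial tableau (one row per fragment):
  row 1: b11 a2 b13 a4 a5 b16
  row 2: a1 a2 b23 a4 b25 a6
  row 3: a1 a2 a3 b34 b35 b36
Rows 1 and 3 agree on A2; apply A2→A4 and equate their A4 entries.
Rows 2 and 3 agree on A1; apply A1→A5, A6 and equate their A5, A6 entries.
Rows 2 and 3 agree on A6; apply A6→A3 and equate their A3 entries.
No row becomes fully distinguished — the join is lossy.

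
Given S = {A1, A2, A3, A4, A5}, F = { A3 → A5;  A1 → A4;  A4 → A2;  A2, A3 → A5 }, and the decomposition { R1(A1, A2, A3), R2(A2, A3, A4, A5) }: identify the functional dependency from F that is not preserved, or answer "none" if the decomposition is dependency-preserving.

Check A1 → A4: no single fragment contains all of {A1, A4}, and the restricted closure of {A1} across the fragments never reaches {A4}.
A3 → A5 is preserved.
A4 → A2 is preserved.
A2, A3 → A5 is preserved.

A1 → A4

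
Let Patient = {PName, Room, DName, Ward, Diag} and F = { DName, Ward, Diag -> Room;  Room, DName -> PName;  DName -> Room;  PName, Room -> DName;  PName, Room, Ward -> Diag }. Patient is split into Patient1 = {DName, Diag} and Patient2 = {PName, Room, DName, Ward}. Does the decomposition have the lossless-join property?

Common attributes: Patient1 ∩ Patient2 = {DName}.
Closure of {DName}: DName → Room applies, adding Room; Room, DName → PName applies, adding PName. So (DName)⁺ = {PName, Room, DName}.
The closure contains neither all of Patient1 = {DName, Diag} nor all of Patient2 = {PName, Room, DName, Ward}, so the common attributes are not a superkey of either fragment. The join is lossy.

No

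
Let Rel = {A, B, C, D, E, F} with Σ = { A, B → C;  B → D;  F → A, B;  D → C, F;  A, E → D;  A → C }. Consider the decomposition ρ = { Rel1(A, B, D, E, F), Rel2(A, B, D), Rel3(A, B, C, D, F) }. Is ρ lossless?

Yes

Chase test. Columns are A, B, C, D, E, F; row i has aⱼ where attribute j ∈ Reli, else bᵢⱼ.
Initial tableau (one row per fragment):
  row 1: a1 a2 b13 a4 a5 a6
  row 2: a1 a2 b23 a4 b25 b26
  row 3: a1 a2 a3 a4 b35 a6
Rows 1 and 2 agree on A, B; apply A, B→C and equate their C entries.
Rows 1 and 3 agree on A, B; apply A, B→C and equate their C entries.
Rows 1 and 2 agree on D; apply D→C, F and equate their C, F entries.
Row 1 is now all distinguished symbols — the join is lossless.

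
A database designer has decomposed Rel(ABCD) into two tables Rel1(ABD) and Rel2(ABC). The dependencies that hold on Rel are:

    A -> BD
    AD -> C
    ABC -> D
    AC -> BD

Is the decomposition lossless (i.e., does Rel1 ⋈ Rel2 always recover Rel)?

Yes

Common attributes: Rel1 ∩ Rel2 = {AB}.
Closure of {AB}: A → BD applies, adding D; AD → C applies, adding C. So (AB)⁺ = {ABCD}.
This closure contains every attribute of Rel1, so Rel1 ∩ Rel2 → Rel1. The join is lossless.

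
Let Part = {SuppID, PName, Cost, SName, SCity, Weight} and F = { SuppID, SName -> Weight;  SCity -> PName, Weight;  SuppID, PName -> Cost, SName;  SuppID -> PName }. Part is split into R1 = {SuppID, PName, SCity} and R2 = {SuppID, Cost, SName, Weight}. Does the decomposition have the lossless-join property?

Yes

Common attributes: R1 ∩ R2 = {SuppID}.
Closure of {SuppID}: SuppID → PName applies, adding PName; SuppID, PName → Cost, SName applies, adding Cost, SName; SuppID, SName → Weight applies, adding Weight. So (SuppID)⁺ = {SuppID, PName, Cost, SName, Weight}.
This closure contains every attribute of R2, so R1 ∩ R2 → R2. The join is lossless.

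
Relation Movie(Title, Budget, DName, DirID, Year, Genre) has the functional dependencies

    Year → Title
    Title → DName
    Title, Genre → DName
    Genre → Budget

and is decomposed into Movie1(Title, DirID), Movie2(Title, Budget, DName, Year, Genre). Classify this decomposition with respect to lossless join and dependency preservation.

Lossless test: (Title)⁺ = {Title, DName}, which is a superkey of neither fragment — lossy.
Dependency preservation: every FD's attributes lie within a single fragment, so each can be enforced locally — preserved.

lossy but dependency-preserving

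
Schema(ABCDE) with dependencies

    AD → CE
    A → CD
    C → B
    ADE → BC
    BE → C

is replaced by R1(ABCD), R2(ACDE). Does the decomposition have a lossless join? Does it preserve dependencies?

Lossless test: (ACD)⁺ = {ABCDE}, which contains all of one fragment — lossless.
Dependency preservation: the restricted closure of {BE} across the fragments never reaches {C}, so BE → C cannot be enforced without a join — not preserved.

lossless but not dependency-preserving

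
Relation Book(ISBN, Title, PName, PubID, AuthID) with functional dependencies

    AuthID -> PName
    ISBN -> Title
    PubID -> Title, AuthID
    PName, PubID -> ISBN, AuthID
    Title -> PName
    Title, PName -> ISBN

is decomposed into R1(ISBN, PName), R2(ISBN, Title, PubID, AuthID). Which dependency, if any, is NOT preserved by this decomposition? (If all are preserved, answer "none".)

AuthID -> PName

Check AuthID → PName: no single fragment contains all of {PName, AuthID}, and the restricted closure of {AuthID} across the fragments never reaches {PName}.
ISBN → Title is preserved.
PubID → Title, AuthID is preserved.
PName, PubID → ISBN, AuthID is preserved.
Title → PName is preserved.
Title, PName → ISBN is preserved.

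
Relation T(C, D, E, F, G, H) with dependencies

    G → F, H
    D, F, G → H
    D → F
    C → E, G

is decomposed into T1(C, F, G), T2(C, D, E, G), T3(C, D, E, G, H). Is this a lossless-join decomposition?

Yes

Chase test. Columns are C, D, E, F, G, H; row i has aⱼ where attribute j ∈ Ti, else bᵢⱼ.
Initial tableau (one row per fragment):
  row 1: a1 b12 b13 a4 a5 b16
  row 2: a1 a2 a3 b24 a5 b26
  row 3: a1 a2 a3 b34 a5 a6
Rows 1 and 2 agree on G; apply G→F, H and equate their F, H entries.
Rows 1 and 3 agree on G; apply G→F, H and equate their F, H entries.
Rows 1 and 2 agree on C; apply C→E, G and equate their E, G entries.
Row 2 is now all distinguished symbols — the join is lossless.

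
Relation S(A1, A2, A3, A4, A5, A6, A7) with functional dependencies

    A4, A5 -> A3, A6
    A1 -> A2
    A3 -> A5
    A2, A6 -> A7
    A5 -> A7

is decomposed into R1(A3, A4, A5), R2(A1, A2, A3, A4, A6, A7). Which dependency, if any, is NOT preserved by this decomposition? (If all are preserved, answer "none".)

Check A5 → A7: no single fragment contains all of {A5, A7}, and the restricted closure of {A5} across the fragments never reaches {A7}.
A4, A5 → A3, A6 is preserved.
A1 → A2 is preserved.
A3 → A5 is preserved.
A2, A6 → A7 is preserved.

A5 -> A7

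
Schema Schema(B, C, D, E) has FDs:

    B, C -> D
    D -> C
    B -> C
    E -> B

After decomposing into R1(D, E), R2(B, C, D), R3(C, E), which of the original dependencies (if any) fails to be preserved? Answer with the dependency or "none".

Check E → B: no single fragment contains all of {B, E}, and the restricted closure of {E} across the fragments never reaches {B}.
B, C → D is preserved.
D → C is preserved.
B → C is preserved.

E -> B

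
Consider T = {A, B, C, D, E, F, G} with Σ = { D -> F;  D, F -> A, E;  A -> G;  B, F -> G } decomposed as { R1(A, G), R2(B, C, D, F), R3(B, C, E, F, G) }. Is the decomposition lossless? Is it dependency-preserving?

Lossless test (chase): Rows 2 and 3 agree on B, F; apply B, F→G and equate their G entries. No row becomes fully distinguished — the join is lossy.
Dependency preservation: the restricted closure of {D, F} across the fragments never reaches {A, E}, so D, F → A, E cannot be enforced without a join — not preserved.

lossy and not dependency-preserving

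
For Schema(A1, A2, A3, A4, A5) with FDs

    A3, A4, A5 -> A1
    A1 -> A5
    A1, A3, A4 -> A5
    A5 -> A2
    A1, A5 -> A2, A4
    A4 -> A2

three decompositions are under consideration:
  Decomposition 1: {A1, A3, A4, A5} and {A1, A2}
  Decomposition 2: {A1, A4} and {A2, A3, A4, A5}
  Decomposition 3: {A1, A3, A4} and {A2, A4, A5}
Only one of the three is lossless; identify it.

Decomposition 1

Decomposition 1: common = {A1}, closure = {A1, A2, A4, A5} → lossless.
Decomposition 2: common = {A4}, closure = {A2, A4} → lossy.
Decomposition 3: common = {A4}, closure = {A2, A4} → lossy.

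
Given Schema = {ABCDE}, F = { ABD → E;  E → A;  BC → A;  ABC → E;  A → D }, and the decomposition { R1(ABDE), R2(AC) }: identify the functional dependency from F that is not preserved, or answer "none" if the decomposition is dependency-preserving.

BC → A

Check BC → A: no single fragment contains all of {ABC}, and the restricted closure of {BC} across the fragments never reaches {A}.
ABD → E is preserved.
E → A is preserved.
ABC → E is preserved.
A → D is preserved.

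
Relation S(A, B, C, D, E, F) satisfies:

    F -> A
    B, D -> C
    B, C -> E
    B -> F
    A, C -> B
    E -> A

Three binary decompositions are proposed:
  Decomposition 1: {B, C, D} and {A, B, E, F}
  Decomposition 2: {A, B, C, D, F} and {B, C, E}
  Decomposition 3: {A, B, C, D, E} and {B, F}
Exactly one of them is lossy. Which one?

Decomposition 1: common = {B}, closure = {A, B, F} → lossy.
Decomposition 2: common = {B, C}, closure = {A, B, C, E, F} → lossless.
Decomposition 3: common = {B}, closure = {A, B, F} → lossless.

Decomposition 1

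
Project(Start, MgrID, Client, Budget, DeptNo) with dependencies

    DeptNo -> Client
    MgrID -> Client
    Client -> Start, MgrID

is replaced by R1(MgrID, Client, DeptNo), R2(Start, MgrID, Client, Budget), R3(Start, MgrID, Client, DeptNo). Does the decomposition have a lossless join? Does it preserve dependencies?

Lossless test (chase): Rows 1 and 2 agree on Client; apply Client→Start, MgrID and equate their Start, MgrID entries. No row becomes fully distinguished — the join is lossy.
Dependency preservation: every FD's attributes lie within a single fragment, so each can be enforced locally — preserved.

lossy but dependency-preserving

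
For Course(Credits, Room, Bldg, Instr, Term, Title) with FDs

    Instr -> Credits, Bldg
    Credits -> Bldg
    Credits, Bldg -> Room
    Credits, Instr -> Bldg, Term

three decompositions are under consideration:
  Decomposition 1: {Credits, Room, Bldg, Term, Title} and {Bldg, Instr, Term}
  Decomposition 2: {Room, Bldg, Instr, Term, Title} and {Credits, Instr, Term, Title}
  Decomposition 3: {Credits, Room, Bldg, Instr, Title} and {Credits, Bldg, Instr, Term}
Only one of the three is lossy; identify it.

Decomposition 1

Decomposition 1: common = {Bldg, Term}, closure = {Bldg, Term} → lossy.
Decomposition 2: common = {Instr, Term, Title}, closure = {Credits, Room, Bldg, Instr, Term, Title} → lossless.
Decomposition 3: common = {Credits, Bldg, Instr}, closure = {Credits, Room, Bldg, Instr, Term} → lossless.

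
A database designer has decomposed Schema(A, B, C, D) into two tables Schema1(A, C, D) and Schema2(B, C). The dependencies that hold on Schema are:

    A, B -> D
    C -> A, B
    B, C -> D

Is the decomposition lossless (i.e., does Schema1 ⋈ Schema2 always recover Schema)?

Common attributes: Schema1 ∩ Schema2 = {C}.
Closure of {C}: C → A, B applies, adding A, B; B, C → D applies, adding D. So (C)⁺ = {A, B, C, D}.
This closure contains every attribute of Schema1, so Schema1 ∩ Schema2 → Schema1. The join is lossless.

Yes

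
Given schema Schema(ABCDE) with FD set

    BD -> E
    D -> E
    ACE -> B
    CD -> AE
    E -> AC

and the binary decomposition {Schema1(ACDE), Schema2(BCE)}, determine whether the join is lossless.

Common attributes: Schema1 ∩ Schema2 = {CE}.
Closure of {CE}: E → AC applies, adding A; ACE → B applies, adding B. So (CE)⁺ = {ABCE}.
This closure contains every attribute of Schema2, so Schema1 ∩ Schema2 → Schema2. The join is lossless.

Yes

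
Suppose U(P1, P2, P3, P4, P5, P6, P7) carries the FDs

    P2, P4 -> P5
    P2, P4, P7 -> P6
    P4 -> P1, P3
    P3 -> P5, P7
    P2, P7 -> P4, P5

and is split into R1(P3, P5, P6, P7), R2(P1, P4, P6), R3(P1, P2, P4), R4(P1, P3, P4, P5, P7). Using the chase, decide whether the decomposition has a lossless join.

No

Chase test. Columns are P1, P2, P3, P4, P5, P6, P7; row i has aⱼ where attribute j ∈ Ri, else bᵢⱼ.
Initial tableau (one row per fragment):
  row 1: b11 b12 a3 b14 a5 a6 a7
  row 2: a1 b22 b23 a4 b25 a6 b27
  row 3: a1 a2 b33 a4 b35 b36 b37
  row 4: a1 b42 a3 a4 a5 b46 a7
Rows 2 and 3 agree on P4; apply P4→P1, P3 and equate their P1, P3 entries.
Rows 2 and 4 agree on P4; apply P4→P1, P3 and equate their P1, P3 entries.
Rows 1 and 2 agree on P3; apply P3→P5, P7 and equate their P5, P7 entries.
Rows 1 and 3 agree on P3; apply P3→P5, P7 and equate their P5, P7 entries.
No row becomes fully distinguished — the join is lossy.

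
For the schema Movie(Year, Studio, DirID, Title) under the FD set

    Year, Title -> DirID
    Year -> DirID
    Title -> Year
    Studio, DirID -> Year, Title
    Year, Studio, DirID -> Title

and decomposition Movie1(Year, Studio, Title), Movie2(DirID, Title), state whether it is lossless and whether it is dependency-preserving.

lossless but not dependency-preserving

Lossless test: (Title)⁺ = {Year, DirID, Title}, which contains all of one fragment — lossless.
Dependency preservation: the restricted closure of {Year} across the fragments never reaches {DirID}, so Year → DirID cannot be enforced without a join — not preserved.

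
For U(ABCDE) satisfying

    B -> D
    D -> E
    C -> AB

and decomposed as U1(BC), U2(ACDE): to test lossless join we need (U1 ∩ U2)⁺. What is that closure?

U1 ∩ U2 = {C}.
C → AB applies, adding AB
B → D applies, adding D
D → E applies, adding E
Closure: {ABCDE}.

ABCDE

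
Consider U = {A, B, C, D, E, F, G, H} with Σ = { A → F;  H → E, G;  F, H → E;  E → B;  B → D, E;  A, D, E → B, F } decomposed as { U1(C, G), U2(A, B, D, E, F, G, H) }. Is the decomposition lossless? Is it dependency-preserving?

Lossless test: (G)⁺ = {G}, which is a superkey of neither fragment — lossy.
Dependency preservation: every FD's attributes lie within a single fragment, so each can be enforced locally — preserved.

lossy but dependency-preserving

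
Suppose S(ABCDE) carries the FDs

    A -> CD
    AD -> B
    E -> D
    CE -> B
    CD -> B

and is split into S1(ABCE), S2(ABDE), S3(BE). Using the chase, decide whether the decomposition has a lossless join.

Chase test. Columns are ABCDE; row i has aⱼ where attribute j ∈ Si, else bᵢⱼ.
Initial tableau (one row per fragment):
  row 1: a1 a2 a3 b14 a5
  row 2: a1 a2 b23 a4 a5
  row 3: b31 a2 b33 b34 a5
Rows 1 and 2 agree on A; apply A→CD and equate their CD entries.
Rows 1 and 3 agree on E; apply E→D and equate their D entries.
Row 1 is now all distinguished symbols — the join is lossless.

Yes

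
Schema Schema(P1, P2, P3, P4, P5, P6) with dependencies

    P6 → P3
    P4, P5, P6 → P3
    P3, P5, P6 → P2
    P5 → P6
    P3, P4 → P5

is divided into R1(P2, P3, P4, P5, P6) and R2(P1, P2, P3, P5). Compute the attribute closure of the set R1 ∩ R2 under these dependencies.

R1 ∩ R2 = {P2, P3, P5}.
P5 → P6 applies, adding P6
Closure: {P2, P3, P5, P6}.

P2, P3, P5, P6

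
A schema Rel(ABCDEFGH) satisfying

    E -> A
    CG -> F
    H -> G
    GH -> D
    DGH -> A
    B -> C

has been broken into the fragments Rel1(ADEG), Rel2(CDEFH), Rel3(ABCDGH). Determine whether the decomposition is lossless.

Chase test. Columns are ABCDEFGH; row i has aⱼ where attribute j ∈ Reli, else bᵢⱼ.
Initial tableau (one row per fragment):
  row 1: a1 b12 b13 a4 a5 b16 a7 b18
  row 2: b21 b22 a3 a4 a5 a6 b27 a8
  row 3: a1 a2 a3 a4 b35 b36 a7 a8
Rows 1 and 2 agree on E; apply E→A and equate their A entries.
Rows 2 and 3 agree on H; apply H→G and equate their G entries.
Rows 2 and 3 agree on CG; apply CG→F and equate their F entries.
No row becomes fully distinguished — the join is lossy.

No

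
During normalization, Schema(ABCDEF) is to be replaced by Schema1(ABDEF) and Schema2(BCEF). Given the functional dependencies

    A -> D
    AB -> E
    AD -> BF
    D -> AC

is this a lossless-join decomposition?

Common attributes: Schema1 ∩ Schema2 = {BEF}.
No dependency enlarges {BEF}, so (BEF)⁺ = {BEF}.
The closure contains neither all of Schema1 = {ABDEF} nor all of Schema2 = {BCEF}, so the common attributes are not a superkey of either fragment. The join is lossy.

No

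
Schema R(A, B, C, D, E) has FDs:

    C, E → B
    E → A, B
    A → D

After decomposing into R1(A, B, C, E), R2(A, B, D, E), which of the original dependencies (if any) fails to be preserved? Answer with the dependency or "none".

none

C, E → B lies within R1.
E → A, B lies within R1.
A → D lies within R2.
Every dependency is enforceable on the fragments, so the decomposition is dependency-preserving.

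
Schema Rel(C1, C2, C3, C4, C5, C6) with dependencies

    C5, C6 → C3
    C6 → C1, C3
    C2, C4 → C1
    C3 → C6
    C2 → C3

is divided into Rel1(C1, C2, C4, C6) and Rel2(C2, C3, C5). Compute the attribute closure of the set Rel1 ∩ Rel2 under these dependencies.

C1, C2, C3, C6

Rel1 ∩ Rel2 = {C2}.
C2 → C3 applies, adding C3
C3 → C6 applies, adding C6
C6 → C1, C3 applies, adding C1
Closure: {C1, C2, C3, C6}.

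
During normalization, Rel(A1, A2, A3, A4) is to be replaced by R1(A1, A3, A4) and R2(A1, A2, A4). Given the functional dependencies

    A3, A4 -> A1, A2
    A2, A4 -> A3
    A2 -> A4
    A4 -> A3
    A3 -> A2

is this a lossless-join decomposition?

Common attributes: R1 ∩ R2 = {A1, A4}.
Closure of {A1, A4}: A4 → A3 applies, adding A3; A3 → A2 applies, adding A2. So (A1, A4)⁺ = {A1, A2, A3, A4}.
This closure contains every attribute of R1, so R1 ∩ R2 → R1. The join is lossless.

Yes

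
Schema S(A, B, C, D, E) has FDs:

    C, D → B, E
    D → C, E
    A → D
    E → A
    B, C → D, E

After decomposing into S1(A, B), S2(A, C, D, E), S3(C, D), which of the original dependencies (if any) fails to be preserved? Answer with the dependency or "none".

B, C → D, E

Check B, C → D, E: no single fragment contains all of {B, C, D, E}, and the restricted closure of {B, C} across the fragments never reaches {D, E}.
C, D → B, E is preserved.
D → C, E is preserved.
A → D is preserved.
E → A is preserved.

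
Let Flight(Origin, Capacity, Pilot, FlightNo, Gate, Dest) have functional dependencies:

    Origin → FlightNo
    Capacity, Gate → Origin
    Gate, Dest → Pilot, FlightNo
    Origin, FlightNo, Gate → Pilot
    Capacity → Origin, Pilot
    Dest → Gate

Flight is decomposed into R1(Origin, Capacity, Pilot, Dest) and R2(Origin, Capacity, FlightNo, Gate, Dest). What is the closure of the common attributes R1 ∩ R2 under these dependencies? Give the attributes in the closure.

R1 ∩ R2 = {Origin, Capacity, Dest}.
Origin → FlightNo applies, adding FlightNo
Capacity → Origin, Pilot applies, adding Pilot
Dest → Gate applies, adding Gate
Closure: {Origin, Capacity, Pilot, FlightNo, Gate, Dest}.

Origin, Capacity, Pilot, FlightNo, Gate, Dest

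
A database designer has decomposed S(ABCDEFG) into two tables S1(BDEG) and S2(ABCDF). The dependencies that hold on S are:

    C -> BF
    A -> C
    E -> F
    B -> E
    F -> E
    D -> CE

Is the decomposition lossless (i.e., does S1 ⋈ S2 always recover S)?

Common attributes: S1 ∩ S2 = {BD}.
Closure of {BD}: B → E applies, adding E; D → CE applies, adding C; C → BF applies, adding F. So (BD)⁺ = {BCDEF}.
The closure contains neither all of S1 = {BDEG} nor all of S2 = {ABCDF}, so the common attributes are not a superkey of either fragment. The join is lossy.

No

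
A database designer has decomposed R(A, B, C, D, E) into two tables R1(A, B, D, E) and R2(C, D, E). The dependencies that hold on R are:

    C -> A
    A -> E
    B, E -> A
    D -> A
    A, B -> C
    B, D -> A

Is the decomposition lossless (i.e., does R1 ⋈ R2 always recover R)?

No

Common attributes: R1 ∩ R2 = {D, E}.
Closure of {D, E}: D → A applies, adding A. So (D, E)⁺ = {A, D, E}.
The closure contains neither all of R1 = {A, B, D, E} nor all of R2 = {C, D, E}, so the common attributes are not a superkey of either fragment. The join is lossy.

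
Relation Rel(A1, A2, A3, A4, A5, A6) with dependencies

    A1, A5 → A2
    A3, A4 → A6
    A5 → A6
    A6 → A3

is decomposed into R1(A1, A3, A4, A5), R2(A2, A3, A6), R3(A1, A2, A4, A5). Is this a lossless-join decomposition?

Chase test. Columns are A1, A2, A3, A4, A5, A6; row i has aⱼ where attribute j ∈ Ri, else bᵢⱼ.
Initial tableau (one row per fragment):
  row 1: a1 b12 a3 a4 a5 b16
  row 2: b21 a2 a3 b24 b25 a6
  row 3: a1 a2 b33 a4 a5 b36
Rows 1 and 3 agree on A1, A5; apply A1, A5→A2 and equate their A2 entries.
Rows 1 and 3 agree on A5; apply A5→A6 and equate their A6 entries.
Rows 1 and 3 agree on A6; apply A6→A3 and equate their A3 entries.
No row becomes fully distinguished — the join is lossy.

No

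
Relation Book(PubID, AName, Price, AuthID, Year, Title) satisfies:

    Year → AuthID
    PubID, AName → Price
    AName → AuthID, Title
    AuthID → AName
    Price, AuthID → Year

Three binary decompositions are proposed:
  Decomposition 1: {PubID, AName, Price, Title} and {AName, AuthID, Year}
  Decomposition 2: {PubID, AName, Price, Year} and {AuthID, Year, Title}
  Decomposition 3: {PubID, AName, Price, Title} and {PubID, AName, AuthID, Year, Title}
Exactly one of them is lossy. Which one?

Decomposition 1: common = {AName}, closure = {AName, AuthID, Title} → lossy.
Decomposition 2: common = {Year}, closure = {AName, AuthID, Year, Title} → lossless.
Decomposition 3: common = {PubID, AName, Title}, closure = {PubID, AName, Price, AuthID, Year, Title} → lossless.

Decomposition 1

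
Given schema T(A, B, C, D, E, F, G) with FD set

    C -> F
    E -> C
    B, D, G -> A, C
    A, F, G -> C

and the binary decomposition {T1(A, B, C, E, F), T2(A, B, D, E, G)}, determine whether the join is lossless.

Yes

Common attributes: T1 ∩ T2 = {A, B, E}.
Closure of {A, B, E}: E → C applies, adding C; C → F applies, adding F. So (A, B, E)⁺ = {A, B, C, E, F}.
This closure contains every attribute of T1, so T1 ∩ T2 → T1. The join is lossless.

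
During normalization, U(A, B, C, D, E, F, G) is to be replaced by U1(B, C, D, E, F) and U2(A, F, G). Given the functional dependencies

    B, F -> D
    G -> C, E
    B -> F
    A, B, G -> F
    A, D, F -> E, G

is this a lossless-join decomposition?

Common attributes: U1 ∩ U2 = {F}.
No dependency enlarges {F}, so (F)⁺ = {F}.
The closure contains neither all of U1 = {B, C, D, E, F} nor all of U2 = {A, F, G}, so the common attributes are not a superkey of either fragment. The join is lossy.

No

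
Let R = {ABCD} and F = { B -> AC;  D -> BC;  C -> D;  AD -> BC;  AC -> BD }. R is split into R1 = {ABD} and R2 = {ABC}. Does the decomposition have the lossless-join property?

Common attributes: R1 ∩ R2 = {AB}.
Closure of {AB}: B → AC applies, adding C; C → D applies, adding D. So (AB)⁺ = {ABCD}.
This closure contains every attribute of R1, so R1 ∩ R2 → R1. The join is lossless.

Yes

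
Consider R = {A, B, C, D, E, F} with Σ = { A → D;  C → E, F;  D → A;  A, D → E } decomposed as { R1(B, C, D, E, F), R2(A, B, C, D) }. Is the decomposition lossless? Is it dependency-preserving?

lossless and dependency-preserving

Lossless test: (B, C, D)⁺ = {A, B, C, D, E, F}, which contains all of one fragment — lossless.
Dependency preservation: A, D → E is not contained in any single fragment, but the restricted closure of its left-hand side across the fragments still reaches the right-hand side; the remaining FDs each lie inside some fragment. All dependencies are preserved.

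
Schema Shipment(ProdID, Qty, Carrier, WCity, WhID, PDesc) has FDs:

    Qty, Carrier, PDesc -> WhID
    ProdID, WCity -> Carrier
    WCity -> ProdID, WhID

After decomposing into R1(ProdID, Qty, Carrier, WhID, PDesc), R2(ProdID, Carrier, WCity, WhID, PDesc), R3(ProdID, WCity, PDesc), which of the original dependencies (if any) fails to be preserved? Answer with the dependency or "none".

Qty, Carrier, PDesc → WhID lies within R1.
ProdID, WCity → Carrier lies within R2.
WCity → ProdID, WhID lies within R2.
Every dependency is enforceable on the fragments, so the decomposition is dependency-preserving.

none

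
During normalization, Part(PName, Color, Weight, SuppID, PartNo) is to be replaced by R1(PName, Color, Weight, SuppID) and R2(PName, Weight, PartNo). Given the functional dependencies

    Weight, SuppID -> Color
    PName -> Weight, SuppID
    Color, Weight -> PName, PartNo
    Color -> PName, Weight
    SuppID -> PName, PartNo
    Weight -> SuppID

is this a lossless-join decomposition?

Yes

Common attributes: R1 ∩ R2 = {PName, Weight}.
Closure of {PName, Weight}: PName → Weight, SuppID applies, adding SuppID; SuppID → PName, PartNo applies, adding PartNo; Weight, SuppID → Color applies, adding Color. So (PName, Weight)⁺ = {PName, Color, Weight, SuppID, PartNo}.
This closure contains every attribute of R1, so R1 ∩ R2 → R1. The join is lossless.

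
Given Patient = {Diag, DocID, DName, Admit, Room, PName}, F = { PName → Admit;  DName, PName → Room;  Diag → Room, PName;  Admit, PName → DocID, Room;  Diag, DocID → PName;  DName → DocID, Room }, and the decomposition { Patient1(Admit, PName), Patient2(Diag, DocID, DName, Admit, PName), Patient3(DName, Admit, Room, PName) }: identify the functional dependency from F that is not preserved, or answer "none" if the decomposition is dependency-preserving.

PName → Admit lies within Patient1.
DName, PName → Room lies within Patient3.
Diag → Room, PName: restricted closure across fragments reaches Room, PName.
Admit, PName → DocID, Room: restricted closure across fragments reaches DocID, Room.
Diag, DocID → PName lies within Patient2.
DName → DocID, Room: restricted closure across fragments reaches DocID, Room.
Every dependency is enforceable on the fragments, so the decomposition is dependency-preserving.

none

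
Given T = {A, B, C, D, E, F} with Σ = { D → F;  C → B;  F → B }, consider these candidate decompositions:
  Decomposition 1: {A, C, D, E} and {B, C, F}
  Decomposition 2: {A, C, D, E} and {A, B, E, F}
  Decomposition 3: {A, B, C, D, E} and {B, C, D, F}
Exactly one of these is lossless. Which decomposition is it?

Decomposition 3

Decomposition 1: common = {C}, closure = {B, C} → lossy.
Decomposition 2: common = {A, E}, closure = {A, E} → lossy.
Decomposition 3: common = {B, C, D}, closure = {B, C, D, F} → lossless.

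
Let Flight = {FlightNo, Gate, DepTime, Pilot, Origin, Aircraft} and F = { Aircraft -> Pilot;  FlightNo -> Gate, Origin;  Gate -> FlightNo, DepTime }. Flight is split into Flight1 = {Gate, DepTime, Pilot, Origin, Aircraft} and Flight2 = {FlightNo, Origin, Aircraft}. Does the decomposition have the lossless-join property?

Common attributes: Flight1 ∩ Flight2 = {Origin, Aircraft}.
Closure of {Origin, Aircraft}: Aircraft → Pilot applies, adding Pilot. So (Origin, Aircraft)⁺ = {Pilot, Origin, Aircraft}.
The closure contains neither all of Flight1 = {Gate, DepTime, Pilot, Origin, Aircraft} nor all of Flight2 = {FlightNo, Origin, Aircraft}, so the common attributes are not a superkey of either fragment. The join is lossy.

No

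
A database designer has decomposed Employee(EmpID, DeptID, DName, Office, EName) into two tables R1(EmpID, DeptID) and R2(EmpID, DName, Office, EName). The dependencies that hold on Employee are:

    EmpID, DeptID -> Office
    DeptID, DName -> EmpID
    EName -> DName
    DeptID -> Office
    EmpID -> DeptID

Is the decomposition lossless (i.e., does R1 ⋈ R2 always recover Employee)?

Common attributes: R1 ∩ R2 = {EmpID}.
Closure of {EmpID}: EmpID → DeptID applies, adding DeptID; EmpID, DeptID → Office applies, adding Office. So (EmpID)⁺ = {EmpID, DeptID, Office}.
This closure contains every attribute of R1, so R1 ∩ R2 → R1. The join is lossless.

Yes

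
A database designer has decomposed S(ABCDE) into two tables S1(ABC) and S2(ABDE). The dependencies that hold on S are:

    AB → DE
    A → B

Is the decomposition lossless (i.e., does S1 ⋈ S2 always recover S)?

Common attributes: S1 ∩ S2 = {AB}.
Closure of {AB}: AB → DE applies, adding DE. So (AB)⁺ = {ABDE}.
This closure contains every attribute of S2, so S1 ∩ S2 → S2. The join is lossless.

Yes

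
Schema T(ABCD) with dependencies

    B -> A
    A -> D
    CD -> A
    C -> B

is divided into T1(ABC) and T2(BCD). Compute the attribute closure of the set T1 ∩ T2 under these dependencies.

T1 ∩ T2 = {BC}.
B → A applies, adding A
A → D applies, adding D
Closure: {ABCD}.

ABCD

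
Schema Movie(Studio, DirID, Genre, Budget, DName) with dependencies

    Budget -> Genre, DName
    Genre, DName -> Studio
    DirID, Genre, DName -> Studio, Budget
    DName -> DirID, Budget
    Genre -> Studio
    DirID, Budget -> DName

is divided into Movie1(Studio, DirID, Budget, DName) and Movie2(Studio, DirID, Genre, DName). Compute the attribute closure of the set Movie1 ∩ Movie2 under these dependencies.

Studio, DirID, Genre, Budget, DName

Movie1 ∩ Movie2 = {Studio, DirID, DName}.
DName → DirID, Budget applies, adding Budget
Budget → Genre, DName applies, adding Genre
Closure: {Studio, DirID, Genre, Budget, DName}.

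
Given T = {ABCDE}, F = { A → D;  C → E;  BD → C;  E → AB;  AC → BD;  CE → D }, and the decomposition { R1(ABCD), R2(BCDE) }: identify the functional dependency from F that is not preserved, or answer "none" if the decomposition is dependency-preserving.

none

A → D lies within R1.
C → E lies within R2.
BD → C lies within R1.
E → AB: restricted closure across fragments reaches AB.
AC → BD lies within R1.
CE → D lies within R2.
Every dependency is enforceable on the fragments, so the decomposition is dependency-preserving.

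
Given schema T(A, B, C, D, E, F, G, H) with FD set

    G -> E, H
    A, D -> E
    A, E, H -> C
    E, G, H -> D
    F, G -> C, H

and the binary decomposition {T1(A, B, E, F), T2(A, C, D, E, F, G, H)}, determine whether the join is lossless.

No

Common attributes: T1 ∩ T2 = {A, E, F}.
No dependency enlarges {A, E, F}, so (A, E, F)⁺ = {A, E, F}.
The closure contains neither all of T1 = {A, B, E, F} nor all of T2 = {A, C, D, E, F, G, H}, so the common attributes are not a superkey of either fragment. The join is lossy.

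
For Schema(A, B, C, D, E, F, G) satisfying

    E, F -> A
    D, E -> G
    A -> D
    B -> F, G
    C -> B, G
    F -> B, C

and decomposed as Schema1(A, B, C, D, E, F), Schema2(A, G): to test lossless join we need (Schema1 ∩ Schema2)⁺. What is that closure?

A, D

Schema1 ∩ Schema2 = {A}.
A → D applies, adding D
Closure: {A, D}.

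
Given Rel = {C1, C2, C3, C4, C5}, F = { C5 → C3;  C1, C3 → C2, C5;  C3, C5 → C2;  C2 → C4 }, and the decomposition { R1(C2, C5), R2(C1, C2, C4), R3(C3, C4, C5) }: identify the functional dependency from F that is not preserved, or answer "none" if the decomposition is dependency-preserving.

Check C1, C3 → C2, C5: no single fragment contains all of {C1, C2, C3, C5}, and the restricted closure of {C1, C3} across the fragments never reaches {C2, C5}.
C5 → C3 is preserved.
C3, C5 → C2 is preserved.
C2 → C4 is preserved.

C1, C3 → C2, C5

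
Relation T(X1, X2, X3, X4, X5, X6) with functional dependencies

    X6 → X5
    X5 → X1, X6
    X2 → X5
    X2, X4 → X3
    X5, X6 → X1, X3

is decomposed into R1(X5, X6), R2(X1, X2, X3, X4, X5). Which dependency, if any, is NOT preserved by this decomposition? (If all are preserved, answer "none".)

X6 → X5 lies within R1.
X5 → X1, X6: restricted closure across fragments reaches X1, X6.
X2 → X5 lies within R2.
X2, X4 → X3 lies within R2.
X5, X6 → X1, X3: restricted closure across fragments reaches X1, X3.
Every dependency is enforceable on the fragments, so the decomposition is dependency-preserving.

none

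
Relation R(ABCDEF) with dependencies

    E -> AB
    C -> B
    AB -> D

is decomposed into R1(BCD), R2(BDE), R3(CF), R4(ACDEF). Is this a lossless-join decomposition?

Chase test. Columns are ABCDEF; row i has aⱼ where attribute j ∈ Ri, else bᵢⱼ.
Initial tableau (one row per fragment):
  row 1: b11 a2 a3 a4 b15 b16
  row 2: b21 a2 b23 a4 a5 b26
  row 3: b31 b32 a3 b34 b35 a6
  row 4: a1 b42 a3 a4 a5 a6
Rows 2 and 4 agree on E; apply E→AB and equate their AB entries.
Rows 1 and 3 agree on C; apply C→B and equate their B entries.
Row 4 is now all distinguished symbols — the join is lossless.

Yes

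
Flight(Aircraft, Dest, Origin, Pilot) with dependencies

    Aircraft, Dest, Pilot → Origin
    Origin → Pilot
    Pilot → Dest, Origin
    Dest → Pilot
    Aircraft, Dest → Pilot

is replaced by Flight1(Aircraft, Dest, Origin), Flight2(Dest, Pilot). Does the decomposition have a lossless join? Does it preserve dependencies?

Lossless test: (Dest)⁺ = {Dest, Origin, Pilot}, which contains all of one fragment — lossless.
Dependency preservation: Aircraft, Dest, Pilot → Origin; Origin → Pilot; Pilot → Dest, Origin; Aircraft, Dest → Pilot are not contained in any single fragment, but the restricted closure of each left-hand side across the fragments still reaches the right-hand side; the remaining FDs each lie inside some fragment. All dependencies are preserved.

lossless and dependency-preserving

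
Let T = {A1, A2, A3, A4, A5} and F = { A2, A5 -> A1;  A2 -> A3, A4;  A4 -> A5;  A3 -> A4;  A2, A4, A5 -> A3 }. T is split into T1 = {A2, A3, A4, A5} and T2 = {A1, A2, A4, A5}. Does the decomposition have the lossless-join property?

Common attributes: T1 ∩ T2 = {A2, A4, A5}.
Closure of {A2, A4, A5}: A2, A5 → A1 applies, adding A1; A2 → A3, A4 applies, adding A3. So (A2, A4, A5)⁺ = {A1, A2, A3, A4, A5}.
This closure contains every attribute of T1, so T1 ∩ T2 → T1. The join is lossless.

Yes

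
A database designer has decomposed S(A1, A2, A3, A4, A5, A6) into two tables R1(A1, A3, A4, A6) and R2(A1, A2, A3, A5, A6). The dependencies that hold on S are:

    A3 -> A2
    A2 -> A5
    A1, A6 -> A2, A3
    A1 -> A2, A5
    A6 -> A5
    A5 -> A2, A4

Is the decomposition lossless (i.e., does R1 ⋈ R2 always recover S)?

Common attributes: R1 ∩ R2 = {A1, A3, A6}.
Closure of {A1, A3, A6}: A3 → A2 applies, adding A2; A2 → A5 applies, adding A5; A5 → A2, A4 applies, adding A4. So (A1, A3, A6)⁺ = {A1, A2, A3, A4, A5, A6}.
This closure contains every attribute of R1, so R1 ∩ R2 → R1. The join is lossless.

Yes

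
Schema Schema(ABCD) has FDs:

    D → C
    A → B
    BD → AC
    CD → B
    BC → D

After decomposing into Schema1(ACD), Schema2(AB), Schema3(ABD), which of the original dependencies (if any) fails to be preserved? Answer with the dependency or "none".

Check BC → D: no single fragment contains all of {BCD}, and the restricted closure of {BC} across the fragments never reaches {D}.
D → C is preserved.
A → B is preserved.
BD → AC is preserved.
CD → B is preserved.

BC → D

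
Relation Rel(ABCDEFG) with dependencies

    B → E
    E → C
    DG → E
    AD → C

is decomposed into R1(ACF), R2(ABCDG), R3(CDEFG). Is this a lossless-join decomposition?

No

Chase test. Columns are ABCDEFG; row i has aⱼ where attribute j ∈ Ri, else bᵢⱼ.
Initial tableau (one row per fragment):
  row 1: a1 b12 a3 b14 b15 a6 b17
  row 2: a1 a2 a3 a4 b25 b26 a7
  row 3: b31 b32 a3 a4 a5 a6 a7
Rows 2 and 3 agree on DG; apply DG→E and equate their E entries.
No row becomes fully distinguished — the join is lossy.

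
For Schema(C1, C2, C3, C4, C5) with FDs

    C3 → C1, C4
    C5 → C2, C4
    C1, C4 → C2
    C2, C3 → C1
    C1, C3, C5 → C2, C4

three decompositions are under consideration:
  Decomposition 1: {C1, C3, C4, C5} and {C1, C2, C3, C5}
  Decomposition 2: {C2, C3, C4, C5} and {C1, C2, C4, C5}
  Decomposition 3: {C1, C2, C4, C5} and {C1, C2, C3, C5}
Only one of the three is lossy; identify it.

Decomposition 2

Decomposition 1: common = {C1, C3, C5}, closure = {C1, C2, C3, C4, C5} → lossless.
Decomposition 2: common = {C2, C4, C5}, closure = {C2, C4, C5} → lossy.
Decomposition 3: common = {C1, C2, C5}, closure = {C1, C2, C4, C5} → lossless.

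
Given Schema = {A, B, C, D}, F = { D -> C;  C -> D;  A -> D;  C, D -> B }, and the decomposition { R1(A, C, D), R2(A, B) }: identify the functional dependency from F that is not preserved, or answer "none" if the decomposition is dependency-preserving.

Check C, D → B: no single fragment contains all of {B, C, D}, and the restricted closure of {C, D} across the fragments never reaches {B}.
D → C is preserved.
C → D is preserved.
A → D is preserved.

C, D -> B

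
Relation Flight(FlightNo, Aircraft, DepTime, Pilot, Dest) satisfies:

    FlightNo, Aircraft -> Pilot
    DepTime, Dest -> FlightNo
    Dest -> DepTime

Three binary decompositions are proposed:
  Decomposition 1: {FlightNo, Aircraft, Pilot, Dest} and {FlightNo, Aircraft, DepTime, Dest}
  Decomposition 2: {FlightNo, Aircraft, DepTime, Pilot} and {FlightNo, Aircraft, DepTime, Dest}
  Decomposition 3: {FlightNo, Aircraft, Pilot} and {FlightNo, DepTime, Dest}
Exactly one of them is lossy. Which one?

Decomposition 1: common = {FlightNo, Aircraft, Dest}, closure = {FlightNo, Aircraft, DepTime, Pilot, Dest} → lossless.
Decomposition 2: common = {FlightNo, Aircraft, DepTime}, closure = {FlightNo, Aircraft, DepTime, Pilot} → lossless.
Decomposition 3: common = {FlightNo}, closure = {FlightNo} → lossy.

Decomposition 3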